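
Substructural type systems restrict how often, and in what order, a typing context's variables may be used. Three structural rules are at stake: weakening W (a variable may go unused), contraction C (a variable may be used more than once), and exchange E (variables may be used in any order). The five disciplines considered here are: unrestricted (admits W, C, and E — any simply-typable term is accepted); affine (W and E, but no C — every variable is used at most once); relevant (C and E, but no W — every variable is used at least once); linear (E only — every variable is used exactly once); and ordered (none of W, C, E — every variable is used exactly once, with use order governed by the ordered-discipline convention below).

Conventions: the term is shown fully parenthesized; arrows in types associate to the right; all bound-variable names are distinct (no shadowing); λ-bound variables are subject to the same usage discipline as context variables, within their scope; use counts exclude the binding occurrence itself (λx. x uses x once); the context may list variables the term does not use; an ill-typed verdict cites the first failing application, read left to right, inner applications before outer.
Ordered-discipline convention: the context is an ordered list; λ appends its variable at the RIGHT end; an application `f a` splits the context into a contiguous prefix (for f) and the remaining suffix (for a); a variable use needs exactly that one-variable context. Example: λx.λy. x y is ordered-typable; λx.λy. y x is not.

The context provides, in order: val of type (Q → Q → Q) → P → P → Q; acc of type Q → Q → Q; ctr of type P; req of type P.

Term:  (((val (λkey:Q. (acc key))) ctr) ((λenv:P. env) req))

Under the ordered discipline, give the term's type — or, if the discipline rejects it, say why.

term : Q
counts: val ×1; acc ×1; ctr ×1; req ×1; key (bound) ×1; env (bound) ×1
left-to-right use order: val, acc, key, ctr, env, req
typing: ✓ — Q
across the five disciplines: ordered ✓; linear ✓; affine ✓; relevant ✓; unrestricted ✓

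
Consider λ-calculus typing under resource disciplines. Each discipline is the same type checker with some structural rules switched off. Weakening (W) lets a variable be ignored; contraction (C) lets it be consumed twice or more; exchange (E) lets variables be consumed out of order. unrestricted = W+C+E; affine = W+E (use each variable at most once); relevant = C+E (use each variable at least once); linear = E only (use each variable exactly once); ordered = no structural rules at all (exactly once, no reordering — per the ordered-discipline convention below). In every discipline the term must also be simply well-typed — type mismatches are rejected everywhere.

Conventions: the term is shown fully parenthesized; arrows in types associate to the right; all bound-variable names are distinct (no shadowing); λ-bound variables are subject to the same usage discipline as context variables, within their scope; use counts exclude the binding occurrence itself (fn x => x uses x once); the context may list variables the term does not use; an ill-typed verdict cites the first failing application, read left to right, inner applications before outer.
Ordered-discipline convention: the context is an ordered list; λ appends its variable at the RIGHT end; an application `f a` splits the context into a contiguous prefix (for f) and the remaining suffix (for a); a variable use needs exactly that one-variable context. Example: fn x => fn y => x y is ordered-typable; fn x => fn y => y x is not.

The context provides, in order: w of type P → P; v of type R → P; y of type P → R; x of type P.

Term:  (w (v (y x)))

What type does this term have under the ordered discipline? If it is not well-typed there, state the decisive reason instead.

term : P
usage: w: 1; v: 1; y: 1; x: 1
left-to-right use order: w, v, y, x
typing: well-typed — term : P
across the five disciplines: ordered ✓, linear ✓, affine ✓, relevant ✓, unrestricted ✓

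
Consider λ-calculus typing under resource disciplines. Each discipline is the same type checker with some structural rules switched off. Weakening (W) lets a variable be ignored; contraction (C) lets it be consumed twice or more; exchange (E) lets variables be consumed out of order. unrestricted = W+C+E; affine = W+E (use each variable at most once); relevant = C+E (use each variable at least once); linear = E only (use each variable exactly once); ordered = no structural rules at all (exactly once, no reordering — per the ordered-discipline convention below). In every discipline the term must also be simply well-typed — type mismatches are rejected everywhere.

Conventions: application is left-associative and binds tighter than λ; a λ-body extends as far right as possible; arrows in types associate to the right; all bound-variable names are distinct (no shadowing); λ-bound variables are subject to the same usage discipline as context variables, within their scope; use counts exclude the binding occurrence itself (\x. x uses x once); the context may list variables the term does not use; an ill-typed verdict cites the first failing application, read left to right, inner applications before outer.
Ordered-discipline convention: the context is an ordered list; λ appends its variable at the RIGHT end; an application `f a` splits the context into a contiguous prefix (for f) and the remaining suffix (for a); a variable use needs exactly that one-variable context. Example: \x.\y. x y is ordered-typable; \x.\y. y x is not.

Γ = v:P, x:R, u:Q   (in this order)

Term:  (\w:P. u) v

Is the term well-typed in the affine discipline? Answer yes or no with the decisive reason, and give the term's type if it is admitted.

yes — v, x, u, w: no repeats, contraction unneeded; term : Q
variable uses: v: 1×, x: 0×, u: 1×, w [bound]: 0×
uses in reading order: u, v
typing: ✓ — Q
per-discipline verdicts: ordered ✗ | linear ✗ | affine ✓ | relevant ✗ | unrestricted ✓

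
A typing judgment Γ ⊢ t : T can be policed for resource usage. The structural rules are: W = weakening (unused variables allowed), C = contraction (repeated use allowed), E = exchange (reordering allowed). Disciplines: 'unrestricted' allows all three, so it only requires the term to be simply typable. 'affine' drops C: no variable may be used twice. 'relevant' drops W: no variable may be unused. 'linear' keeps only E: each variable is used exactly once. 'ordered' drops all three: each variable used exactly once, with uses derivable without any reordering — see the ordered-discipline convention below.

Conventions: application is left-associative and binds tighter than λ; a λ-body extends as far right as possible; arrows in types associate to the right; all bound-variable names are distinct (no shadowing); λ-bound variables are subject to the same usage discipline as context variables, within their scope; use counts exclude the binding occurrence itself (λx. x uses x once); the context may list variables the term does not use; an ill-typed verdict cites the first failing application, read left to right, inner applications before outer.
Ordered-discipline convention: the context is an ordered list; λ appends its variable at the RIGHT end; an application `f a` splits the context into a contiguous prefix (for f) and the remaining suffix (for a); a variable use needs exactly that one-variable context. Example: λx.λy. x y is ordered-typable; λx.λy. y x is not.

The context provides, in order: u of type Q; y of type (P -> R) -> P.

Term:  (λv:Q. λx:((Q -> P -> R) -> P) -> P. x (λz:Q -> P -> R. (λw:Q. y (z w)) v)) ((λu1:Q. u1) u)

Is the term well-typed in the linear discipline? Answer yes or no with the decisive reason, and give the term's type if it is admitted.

yes — each of u, y, v, x, z, w, u1 used exactly once; term : (((Q -> P -> R) -> P) -> P) -> P
counts: u ×1, y ×1, v (bound) ×1, x (bound) ×1, z (bound) ×1, w (bound) ×1, u1 (bound) ×1
uses in reading order: x, y, z, w, v, u1, u
typing: well-typed — term : (((Q -> P -> R) -> P) -> P) -> P
across the five disciplines: ordered ✗ | linear ✓ | affine ✓ | relevant ✓ | unrestricted ✓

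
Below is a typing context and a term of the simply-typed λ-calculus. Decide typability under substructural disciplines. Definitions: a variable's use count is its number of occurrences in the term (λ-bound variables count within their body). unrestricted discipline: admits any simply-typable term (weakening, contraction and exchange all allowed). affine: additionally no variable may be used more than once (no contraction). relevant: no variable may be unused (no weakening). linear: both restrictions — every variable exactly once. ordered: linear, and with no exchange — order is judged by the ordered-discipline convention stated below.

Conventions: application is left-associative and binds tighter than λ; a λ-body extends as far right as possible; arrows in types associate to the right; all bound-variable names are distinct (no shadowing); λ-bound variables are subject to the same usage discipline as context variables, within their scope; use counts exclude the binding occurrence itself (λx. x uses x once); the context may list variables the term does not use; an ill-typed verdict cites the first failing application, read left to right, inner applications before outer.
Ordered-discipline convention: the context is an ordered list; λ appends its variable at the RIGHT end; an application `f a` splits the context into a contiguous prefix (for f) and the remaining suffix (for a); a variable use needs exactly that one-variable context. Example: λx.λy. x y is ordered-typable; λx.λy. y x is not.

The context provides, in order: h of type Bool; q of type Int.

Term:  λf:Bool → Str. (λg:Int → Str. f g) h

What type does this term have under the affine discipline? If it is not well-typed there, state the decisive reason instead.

not well-typed under affine — the type mismatch rejects it
variable uses: h=1, q=0, f [bound]=1, g [bound]=1
order of uses: f, g, h
typing: ill-typed: a function awaiting Bool gets Int → Str
all disciplines: ordered ✗ · linear ✗ · affine ✗ · relevant ✗ · unrestricted ✗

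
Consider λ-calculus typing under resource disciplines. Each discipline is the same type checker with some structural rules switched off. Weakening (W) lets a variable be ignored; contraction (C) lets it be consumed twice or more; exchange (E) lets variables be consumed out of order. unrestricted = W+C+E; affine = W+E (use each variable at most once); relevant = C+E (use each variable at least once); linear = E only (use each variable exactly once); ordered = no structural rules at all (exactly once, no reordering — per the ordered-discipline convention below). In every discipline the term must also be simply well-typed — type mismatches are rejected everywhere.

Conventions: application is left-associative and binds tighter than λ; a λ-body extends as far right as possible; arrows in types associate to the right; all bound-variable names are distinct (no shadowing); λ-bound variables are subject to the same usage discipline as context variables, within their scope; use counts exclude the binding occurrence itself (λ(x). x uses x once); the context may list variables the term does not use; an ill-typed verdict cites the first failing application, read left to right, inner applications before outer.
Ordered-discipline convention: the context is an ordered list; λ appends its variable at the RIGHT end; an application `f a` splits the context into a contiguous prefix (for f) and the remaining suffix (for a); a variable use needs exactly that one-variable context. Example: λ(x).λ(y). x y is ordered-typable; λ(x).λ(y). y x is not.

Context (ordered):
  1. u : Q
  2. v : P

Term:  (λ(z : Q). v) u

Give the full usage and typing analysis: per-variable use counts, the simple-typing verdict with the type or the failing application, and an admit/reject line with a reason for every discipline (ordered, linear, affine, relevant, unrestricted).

counts: u: 1; v: 1; z (bound): 0
order of uses: v, u
typing: ✓ — P
ordered: ✗ — needs weakening: z unused
linear: ✗ — needs weakening: z unused
affine: ✓ — u, v, z: no repeats, contraction unneeded
relevant: ✗ — needs weakening: z unused
unrestricted: ✓ — simply typable at P; W, C, E all held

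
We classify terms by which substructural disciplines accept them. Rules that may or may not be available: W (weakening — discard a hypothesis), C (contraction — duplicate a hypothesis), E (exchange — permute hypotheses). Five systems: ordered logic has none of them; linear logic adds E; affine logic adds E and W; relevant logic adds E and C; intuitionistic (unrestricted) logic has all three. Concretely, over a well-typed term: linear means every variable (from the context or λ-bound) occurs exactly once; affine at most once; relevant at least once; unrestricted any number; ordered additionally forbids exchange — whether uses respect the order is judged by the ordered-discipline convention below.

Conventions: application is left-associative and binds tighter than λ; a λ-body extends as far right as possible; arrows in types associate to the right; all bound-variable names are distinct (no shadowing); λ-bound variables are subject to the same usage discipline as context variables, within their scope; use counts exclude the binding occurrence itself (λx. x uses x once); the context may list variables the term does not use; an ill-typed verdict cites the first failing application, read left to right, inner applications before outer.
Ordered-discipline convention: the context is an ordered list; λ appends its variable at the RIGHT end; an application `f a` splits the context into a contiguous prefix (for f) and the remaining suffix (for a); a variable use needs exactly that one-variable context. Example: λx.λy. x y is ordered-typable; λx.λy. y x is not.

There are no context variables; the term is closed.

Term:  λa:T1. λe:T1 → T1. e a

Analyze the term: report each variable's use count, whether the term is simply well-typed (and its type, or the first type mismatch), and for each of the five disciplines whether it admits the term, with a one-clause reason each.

usage: a [bound]: 1×; e [bound]: 1×
uses in reading order: e, a
typing: well-typed — term : T1 → (T1 → T1) → T1
ordered: ✗ — no ordered split (uses run e, a)
linear: ✓ — a, e: one use apiece
affine: ✓ — at most one use each (a, e)
relevant: ✓ — at least one use each (a, e)
unrestricted: ✓ — typability at T1 → (T1 → T1) → T1 is all that's needed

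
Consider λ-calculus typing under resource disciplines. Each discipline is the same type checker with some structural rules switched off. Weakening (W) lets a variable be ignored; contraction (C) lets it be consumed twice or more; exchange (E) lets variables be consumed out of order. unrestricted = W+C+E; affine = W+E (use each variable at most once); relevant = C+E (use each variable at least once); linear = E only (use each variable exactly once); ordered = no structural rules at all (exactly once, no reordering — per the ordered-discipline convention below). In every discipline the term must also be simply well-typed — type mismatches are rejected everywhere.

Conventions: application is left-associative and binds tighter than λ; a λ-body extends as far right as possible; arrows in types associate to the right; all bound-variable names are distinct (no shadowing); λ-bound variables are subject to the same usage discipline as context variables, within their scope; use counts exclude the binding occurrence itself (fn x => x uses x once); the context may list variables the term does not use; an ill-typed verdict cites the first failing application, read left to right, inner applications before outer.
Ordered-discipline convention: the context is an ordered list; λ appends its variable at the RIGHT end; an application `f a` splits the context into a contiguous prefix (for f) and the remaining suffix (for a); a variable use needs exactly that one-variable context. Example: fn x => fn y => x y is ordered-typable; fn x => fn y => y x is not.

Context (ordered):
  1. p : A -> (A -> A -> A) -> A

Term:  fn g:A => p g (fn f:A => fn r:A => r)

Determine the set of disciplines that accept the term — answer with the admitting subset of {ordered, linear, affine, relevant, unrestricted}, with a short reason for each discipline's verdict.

admitted by: affine, unrestricted
counts: p ×1; g (bound) ×1; f (bound) ×0; r (bound) ×1
use order (left to right): p, g, r
typing: ✓ — A -> A
ordered: ✗ — f never used (weakening)
linear: ✗ — f never used (weakening)
affine: ✓ — no duplicate uses among p, g, f, r
relevant: ✗ — f never used (weakening)
unrestricted: ✓ — well-typed at A -> A; no restrictions here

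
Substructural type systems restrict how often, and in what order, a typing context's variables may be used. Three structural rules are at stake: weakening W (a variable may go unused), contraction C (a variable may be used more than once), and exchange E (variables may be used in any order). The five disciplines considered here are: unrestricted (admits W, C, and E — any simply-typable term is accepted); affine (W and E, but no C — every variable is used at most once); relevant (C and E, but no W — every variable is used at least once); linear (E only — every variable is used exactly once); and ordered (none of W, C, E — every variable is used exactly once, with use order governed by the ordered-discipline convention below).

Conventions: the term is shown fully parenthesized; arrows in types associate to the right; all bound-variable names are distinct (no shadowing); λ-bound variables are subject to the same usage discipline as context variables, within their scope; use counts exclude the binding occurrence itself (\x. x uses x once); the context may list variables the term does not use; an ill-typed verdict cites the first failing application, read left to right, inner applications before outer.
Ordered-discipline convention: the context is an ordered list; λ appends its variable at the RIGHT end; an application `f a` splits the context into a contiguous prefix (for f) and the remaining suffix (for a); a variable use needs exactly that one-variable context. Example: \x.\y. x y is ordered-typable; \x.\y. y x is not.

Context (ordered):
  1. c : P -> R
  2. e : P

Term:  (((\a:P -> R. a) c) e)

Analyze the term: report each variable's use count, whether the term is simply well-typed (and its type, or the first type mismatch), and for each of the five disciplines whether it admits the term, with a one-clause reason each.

counts: c: 1×, e: 1×, a (λ-bound): 1×
order of uses: a, c, e
typing: well-typed — term : R
ordered ✓ (single-use (c, e, a), ordered derivation ok)
linear ✓ (c, e, a: one use apiece)
affine ✓ (no duplicate uses among c, e, a)
relevant ✓ (none of c, e, a goes unused)
unrestricted ✓ (well-typed at R; no restrictions here)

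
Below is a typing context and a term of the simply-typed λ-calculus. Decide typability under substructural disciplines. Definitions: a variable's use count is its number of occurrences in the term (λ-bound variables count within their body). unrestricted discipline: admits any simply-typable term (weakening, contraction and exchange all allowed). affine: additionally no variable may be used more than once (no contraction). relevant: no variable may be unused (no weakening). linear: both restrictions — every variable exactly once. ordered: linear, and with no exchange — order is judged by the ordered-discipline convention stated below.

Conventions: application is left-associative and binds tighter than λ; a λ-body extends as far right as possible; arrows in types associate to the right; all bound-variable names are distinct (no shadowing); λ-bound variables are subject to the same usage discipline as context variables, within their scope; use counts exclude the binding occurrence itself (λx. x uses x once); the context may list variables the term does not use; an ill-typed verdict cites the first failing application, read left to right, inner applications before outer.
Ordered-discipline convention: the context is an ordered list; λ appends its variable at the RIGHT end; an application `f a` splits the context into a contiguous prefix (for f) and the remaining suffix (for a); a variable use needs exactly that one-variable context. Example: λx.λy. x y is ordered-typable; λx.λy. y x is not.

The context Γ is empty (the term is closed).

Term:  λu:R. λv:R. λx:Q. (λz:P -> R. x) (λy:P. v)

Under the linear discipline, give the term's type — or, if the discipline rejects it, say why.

not well-typed under linear — unused: u, z, y — weakening required
counts: u (λ-bound): 0; v (λ-bound): 1; x (λ-bound): 1; z (λ-bound): 0; y (λ-bound): 0
order of uses: x, v
typing: ✓ — R -> R -> Q -> Q
summary: ordered ✗ | linear ✗ | affine ✓ | relevant ✗ | unrestricted ✓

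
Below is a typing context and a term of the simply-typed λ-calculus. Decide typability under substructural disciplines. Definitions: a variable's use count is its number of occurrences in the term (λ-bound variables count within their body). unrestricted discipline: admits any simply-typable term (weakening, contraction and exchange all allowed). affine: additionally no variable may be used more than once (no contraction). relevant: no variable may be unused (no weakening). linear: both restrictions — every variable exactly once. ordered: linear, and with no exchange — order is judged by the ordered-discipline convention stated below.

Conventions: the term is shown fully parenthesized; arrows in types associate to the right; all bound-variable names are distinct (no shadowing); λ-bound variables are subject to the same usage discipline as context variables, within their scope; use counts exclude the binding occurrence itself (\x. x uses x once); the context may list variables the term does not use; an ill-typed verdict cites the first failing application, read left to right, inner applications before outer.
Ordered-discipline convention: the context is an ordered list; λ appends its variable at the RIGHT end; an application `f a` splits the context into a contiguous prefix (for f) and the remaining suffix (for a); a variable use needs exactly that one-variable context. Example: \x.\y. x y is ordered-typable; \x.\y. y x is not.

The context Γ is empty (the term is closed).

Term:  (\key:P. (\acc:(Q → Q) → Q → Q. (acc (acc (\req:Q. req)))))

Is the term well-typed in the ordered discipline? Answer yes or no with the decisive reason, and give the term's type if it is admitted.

no — needs contraction — acc ×2; key left unused
variable uses: key [bound]=0, acc [bound]=2, req [bound]=1
use order (left to right): acc, acc, req
typing: well-typed at P → ((Q → Q) → Q → Q) → Q → Q
per-discipline verdicts: ordered ✗ · linear ✗ · affine ✗ · relevant ✗ · unrestricted ✓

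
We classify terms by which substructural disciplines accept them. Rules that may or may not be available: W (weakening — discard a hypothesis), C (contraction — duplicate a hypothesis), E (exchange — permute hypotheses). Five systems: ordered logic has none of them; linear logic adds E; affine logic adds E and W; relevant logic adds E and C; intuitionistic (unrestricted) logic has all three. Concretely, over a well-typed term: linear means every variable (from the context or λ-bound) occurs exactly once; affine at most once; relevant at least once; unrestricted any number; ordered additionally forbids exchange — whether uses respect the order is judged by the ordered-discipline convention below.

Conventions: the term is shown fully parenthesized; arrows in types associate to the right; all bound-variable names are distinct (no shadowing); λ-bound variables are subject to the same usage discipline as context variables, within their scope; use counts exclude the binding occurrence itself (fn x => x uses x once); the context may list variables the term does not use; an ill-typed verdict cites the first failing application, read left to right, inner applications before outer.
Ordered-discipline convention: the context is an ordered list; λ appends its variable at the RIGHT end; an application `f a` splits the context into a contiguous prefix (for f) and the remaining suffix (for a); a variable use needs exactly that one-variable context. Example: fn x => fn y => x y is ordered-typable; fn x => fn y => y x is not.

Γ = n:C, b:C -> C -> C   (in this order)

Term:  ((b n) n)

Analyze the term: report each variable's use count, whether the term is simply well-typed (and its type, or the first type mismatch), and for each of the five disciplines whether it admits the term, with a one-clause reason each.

counts: n ×2, b ×1
uses in reading order: b, n, n
typing: well-typed at C
ordered: ✗, repeated use of n ×2
linear: ✗, repeated use of n ×2
affine: ✗, repeated use of n ×2
relevant: ✓, none of n, b goes unused
unrestricted: ✓, typability at C is all that's needed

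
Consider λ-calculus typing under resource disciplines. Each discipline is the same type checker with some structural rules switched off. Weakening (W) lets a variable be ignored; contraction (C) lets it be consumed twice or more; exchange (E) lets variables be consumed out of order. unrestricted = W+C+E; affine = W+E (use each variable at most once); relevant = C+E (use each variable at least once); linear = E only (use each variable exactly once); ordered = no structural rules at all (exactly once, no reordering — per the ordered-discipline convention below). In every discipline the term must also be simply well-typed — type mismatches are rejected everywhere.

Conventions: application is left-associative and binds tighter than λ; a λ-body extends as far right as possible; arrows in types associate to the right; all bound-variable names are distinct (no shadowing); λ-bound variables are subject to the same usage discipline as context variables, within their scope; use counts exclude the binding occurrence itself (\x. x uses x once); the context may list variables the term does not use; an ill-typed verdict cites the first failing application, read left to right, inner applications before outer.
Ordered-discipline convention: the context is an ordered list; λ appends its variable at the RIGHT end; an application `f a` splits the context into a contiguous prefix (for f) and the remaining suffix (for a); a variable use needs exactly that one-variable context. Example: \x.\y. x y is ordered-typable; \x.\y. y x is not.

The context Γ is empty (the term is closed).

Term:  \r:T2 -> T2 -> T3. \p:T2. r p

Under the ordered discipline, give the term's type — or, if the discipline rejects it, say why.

term : (T2 -> T2 -> T3) -> T2 -> T2 -> T3
use counts: r [bound] ×1, p [bound] ×1
use order (left to right): r, p
typing: the term checks, with type (T2 -> T2 -> T3) -> T2 -> T2 -> T3
across the five disciplines: ordered ✓; linear ✓; affine ✓; relevant ✓; unrestricted ✓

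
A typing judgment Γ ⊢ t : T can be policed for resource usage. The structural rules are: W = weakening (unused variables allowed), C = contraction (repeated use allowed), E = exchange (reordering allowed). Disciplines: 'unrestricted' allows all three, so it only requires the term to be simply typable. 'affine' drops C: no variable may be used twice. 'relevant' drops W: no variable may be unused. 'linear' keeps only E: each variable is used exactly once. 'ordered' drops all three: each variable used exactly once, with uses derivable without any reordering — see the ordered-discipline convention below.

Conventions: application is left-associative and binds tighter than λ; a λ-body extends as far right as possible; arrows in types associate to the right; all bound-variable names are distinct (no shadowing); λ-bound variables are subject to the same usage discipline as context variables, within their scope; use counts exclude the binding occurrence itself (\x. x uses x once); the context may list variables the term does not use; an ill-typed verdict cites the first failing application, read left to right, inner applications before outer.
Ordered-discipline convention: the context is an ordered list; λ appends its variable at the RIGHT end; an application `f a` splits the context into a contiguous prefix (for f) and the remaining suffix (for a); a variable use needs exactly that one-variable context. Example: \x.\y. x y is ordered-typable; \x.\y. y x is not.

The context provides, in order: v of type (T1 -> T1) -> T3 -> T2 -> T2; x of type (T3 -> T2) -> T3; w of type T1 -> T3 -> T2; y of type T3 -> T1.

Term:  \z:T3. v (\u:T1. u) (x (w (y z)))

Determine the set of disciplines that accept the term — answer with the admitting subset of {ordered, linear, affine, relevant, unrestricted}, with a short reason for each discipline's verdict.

admitting disciplines: ordered, linear, affine, relevant, unrestricted
counts: v: 1, x: 1, w: 1, y: 1, z [bound]: 1, u [bound]: 1
use order (left to right): v, u, x, w, y, z
typing: well-typed — term : T3 -> T2 -> T2
ordered: ✓, v, x, w, y, z, u: once each, no exchange needed
linear: ✓, single use per variable (v, x, w, y, z, u)
affine: ✓, v, x, w, y, z, u: no repeats, contraction unneeded
relevant: ✓, none of v, x, w, y, z, u goes unused
unrestricted: ✓, typability at T3 -> T2 -> T2 is all that's needed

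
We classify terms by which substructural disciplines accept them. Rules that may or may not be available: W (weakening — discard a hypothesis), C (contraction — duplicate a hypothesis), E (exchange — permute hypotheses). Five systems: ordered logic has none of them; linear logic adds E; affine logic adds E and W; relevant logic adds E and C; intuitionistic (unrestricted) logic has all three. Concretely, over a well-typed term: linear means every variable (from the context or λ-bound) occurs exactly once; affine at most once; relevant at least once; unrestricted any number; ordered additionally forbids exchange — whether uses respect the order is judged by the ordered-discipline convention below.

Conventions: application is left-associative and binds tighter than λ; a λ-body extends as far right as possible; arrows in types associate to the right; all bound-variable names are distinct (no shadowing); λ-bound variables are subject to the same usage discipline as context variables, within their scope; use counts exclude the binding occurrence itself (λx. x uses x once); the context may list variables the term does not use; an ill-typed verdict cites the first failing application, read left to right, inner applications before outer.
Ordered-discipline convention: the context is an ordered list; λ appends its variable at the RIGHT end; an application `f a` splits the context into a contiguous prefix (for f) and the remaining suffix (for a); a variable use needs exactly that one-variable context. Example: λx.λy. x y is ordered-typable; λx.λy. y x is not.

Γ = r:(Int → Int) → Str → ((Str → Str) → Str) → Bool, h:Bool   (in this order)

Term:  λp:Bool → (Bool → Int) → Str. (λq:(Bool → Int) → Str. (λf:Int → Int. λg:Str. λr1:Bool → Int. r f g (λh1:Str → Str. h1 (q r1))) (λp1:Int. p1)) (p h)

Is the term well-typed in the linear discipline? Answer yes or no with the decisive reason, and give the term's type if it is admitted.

yes — r, h, p, q, f, g, r1, h1, p1: one use apiece; term : (Bool → (Bool → Int) → Str) → Str → (Bool → Int) → Bool
use counts: r=1; h=1; p (λ-bound)=1; q (λ-bound)=1; f (λ-bound)=1; g (λ-bound)=1; r1 (λ-bound)=1; h1 (λ-bound)=1; p1 (λ-bound)=1
left-to-right use order: r, f, g, h1, q, r1, p1, p, h
typing: ✓ — (Bool → (Bool → Int) → Str) → Str → (Bool → Int) → Bool
across the five disciplines: ordered ✗ · linear ✓ · affine ✓ · relevant ✓ · unrestricted ✓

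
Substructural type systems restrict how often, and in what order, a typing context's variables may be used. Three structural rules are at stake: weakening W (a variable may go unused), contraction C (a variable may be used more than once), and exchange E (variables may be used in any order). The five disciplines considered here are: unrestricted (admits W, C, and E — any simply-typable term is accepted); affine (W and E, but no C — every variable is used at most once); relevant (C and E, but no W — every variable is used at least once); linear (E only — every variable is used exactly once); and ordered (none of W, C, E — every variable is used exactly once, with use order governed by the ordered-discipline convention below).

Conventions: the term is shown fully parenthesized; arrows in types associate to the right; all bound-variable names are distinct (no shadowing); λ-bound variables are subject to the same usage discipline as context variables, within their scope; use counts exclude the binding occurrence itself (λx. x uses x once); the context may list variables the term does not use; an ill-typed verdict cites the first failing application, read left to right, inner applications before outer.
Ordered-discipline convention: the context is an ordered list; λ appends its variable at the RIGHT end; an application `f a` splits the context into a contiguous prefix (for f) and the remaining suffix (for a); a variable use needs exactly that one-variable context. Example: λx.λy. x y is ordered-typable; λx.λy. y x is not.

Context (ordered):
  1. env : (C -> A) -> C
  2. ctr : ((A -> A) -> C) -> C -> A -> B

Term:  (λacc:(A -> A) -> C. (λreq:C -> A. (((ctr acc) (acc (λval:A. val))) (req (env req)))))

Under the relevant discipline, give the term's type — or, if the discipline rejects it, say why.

term : ((A -> A) -> C) -> (C -> A) -> B
usage: env: 1×; ctr: 1×; acc [bound]: 2×; req [bound]: 2×; val [bound]: 1×
order of uses: ctr, acc, acc, val, req, env, req
typing: well-typed at ((A -> A) -> C) -> (C -> A) -> B
across the five disciplines: ordered ✗; linear ✗; affine ✗; relevant ✓; unrestricted ✓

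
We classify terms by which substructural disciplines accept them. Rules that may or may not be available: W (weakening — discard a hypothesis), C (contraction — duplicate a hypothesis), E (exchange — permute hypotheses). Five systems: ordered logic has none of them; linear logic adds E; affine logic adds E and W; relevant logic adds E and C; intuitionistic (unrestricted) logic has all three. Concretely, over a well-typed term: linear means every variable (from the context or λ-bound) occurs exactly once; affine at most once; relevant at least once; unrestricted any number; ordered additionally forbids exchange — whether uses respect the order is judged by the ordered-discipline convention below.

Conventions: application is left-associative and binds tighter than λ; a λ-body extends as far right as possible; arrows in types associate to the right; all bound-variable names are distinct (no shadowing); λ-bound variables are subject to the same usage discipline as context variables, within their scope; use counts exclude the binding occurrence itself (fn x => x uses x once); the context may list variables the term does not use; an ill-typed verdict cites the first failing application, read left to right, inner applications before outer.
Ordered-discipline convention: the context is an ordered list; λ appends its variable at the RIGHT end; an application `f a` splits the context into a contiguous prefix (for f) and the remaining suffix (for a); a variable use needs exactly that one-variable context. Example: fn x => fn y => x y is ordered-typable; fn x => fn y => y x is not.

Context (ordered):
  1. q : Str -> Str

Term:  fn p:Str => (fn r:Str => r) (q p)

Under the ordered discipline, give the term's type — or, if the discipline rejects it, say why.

term : Str -> Str
counts: q: 1×, p (λ-bound): 1×, r (λ-bound): 1×
order of uses: r, q, p
typing: well-typed — term : Str -> Str
per-discipline verdicts: ordered ✓; linear ✓; affine ✓; relevant ✓; unrestricted ✓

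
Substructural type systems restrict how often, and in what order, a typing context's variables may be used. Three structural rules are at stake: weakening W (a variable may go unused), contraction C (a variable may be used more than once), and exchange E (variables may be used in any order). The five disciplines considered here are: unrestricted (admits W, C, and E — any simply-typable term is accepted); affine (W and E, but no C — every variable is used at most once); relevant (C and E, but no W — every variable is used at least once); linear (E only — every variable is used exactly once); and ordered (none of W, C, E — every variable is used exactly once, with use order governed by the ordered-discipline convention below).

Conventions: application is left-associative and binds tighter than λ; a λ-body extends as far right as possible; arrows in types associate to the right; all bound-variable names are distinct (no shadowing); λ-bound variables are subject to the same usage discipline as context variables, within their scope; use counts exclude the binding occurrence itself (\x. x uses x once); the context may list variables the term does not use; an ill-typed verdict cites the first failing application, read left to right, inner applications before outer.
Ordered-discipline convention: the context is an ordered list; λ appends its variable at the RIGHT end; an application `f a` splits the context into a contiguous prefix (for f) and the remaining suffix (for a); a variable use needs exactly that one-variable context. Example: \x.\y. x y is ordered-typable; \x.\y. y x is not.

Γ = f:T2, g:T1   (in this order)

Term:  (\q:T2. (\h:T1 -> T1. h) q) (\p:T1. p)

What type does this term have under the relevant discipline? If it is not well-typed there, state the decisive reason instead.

not well-typed under relevant — the type mismatch rejects it
variable uses: f=0; g=0; q (bound)=1; h (bound)=1; p (bound)=1
order of uses: h, q, p
typing: ill-typed: an argument T2 mismatches the expected T1 -> T1
per-discipline verdicts: ordered ✗; linear ✗; affine ✗; relevant ✗; unrestricted ✗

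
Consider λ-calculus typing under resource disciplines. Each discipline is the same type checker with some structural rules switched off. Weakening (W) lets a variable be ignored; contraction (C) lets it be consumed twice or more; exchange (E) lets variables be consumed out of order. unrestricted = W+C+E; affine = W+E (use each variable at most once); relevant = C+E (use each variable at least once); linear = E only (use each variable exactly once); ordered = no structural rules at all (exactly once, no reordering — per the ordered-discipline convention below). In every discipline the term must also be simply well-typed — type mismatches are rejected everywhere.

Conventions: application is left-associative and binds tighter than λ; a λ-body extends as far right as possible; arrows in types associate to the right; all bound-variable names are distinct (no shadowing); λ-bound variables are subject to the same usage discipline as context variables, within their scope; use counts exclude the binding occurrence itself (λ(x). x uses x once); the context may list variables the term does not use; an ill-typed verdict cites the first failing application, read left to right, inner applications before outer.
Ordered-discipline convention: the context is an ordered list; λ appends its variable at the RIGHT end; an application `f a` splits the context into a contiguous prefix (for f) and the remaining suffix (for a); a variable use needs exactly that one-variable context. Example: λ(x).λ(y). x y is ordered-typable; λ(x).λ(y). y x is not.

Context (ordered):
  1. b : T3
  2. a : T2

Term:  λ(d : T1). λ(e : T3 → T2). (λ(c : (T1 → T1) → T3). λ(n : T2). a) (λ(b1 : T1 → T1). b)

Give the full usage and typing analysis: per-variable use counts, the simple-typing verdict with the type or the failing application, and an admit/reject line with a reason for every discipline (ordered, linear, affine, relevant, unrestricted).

use counts: b: 1×; a: 1×; d [bound]: 0×; e [bound]: 0×; c [bound]: 0×; n [bound]: 0×; b1 [bound]: 0×
left-to-right use order: a, b
typing: the term checks, with type T1 → (T3 → T2) → T2 → T2
ordered ✗ (d, e, c, n, b1 left unused)
linear ✗ (d, e, c, n, b1 left unused)
affine ✓ (b, a, d, e, c, n, b1: no repeats, contraction unneeded)
relevant ✗ (d, e, c, n, b1 left unused)
unrestricted ✓ (type-checks (T1 → (T3 → T2) → T2 → T2) and nothing is barred)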